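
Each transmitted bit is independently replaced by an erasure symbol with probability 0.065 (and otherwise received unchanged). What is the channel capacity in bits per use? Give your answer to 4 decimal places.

0.9350 bits

Binary erasure channel: capacity C = 1 − ε.
C = 1 − 0.065 = 0.9350 bits per channel use.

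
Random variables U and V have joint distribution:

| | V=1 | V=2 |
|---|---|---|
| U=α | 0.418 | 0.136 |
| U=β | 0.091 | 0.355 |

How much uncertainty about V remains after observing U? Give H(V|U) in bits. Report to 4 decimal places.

Chain rule: H(V|U) = H(U,V) − H(U).
Marginals: p(U) = (0.5540, 0.4460), p(V) = (0.5090, 0.4910).
H(U,V) = 1.7626 bits; H(U) = 0.9916 bits.
H(V|U) = 1.7626 − 0.9916 = 0.7710 bits.

0.7710 bits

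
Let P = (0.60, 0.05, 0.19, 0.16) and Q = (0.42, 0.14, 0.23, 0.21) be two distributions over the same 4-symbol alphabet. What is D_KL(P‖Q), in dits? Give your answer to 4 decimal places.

0.0359 dits

D(P‖Q) = Σ p·log₁₀(p/q).
  0.60·log₁₀(0.60/0.42) = 0.09294
  0.05·log₁₀(0.05/0.14) = -0.02236
  0.19·log₁₀(0.19/0.23) = -0.01577
  0.16·log₁₀(0.16/0.21) = -0.01890
D(P‖Q) = 0.0359 dits.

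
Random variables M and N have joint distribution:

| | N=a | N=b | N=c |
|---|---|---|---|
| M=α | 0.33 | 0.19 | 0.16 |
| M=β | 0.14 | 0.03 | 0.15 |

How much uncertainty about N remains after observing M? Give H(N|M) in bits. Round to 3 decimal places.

1.461 bits

Marginals: p(M) = (0.6800, 0.3200), p(N) = (0.4700, 0.2200, 0.3100).
H(N|M) = Σ p(M) · H(N|M=·).
  M=α: p=0.6800, H(N|M=α) = 1.5114
  M=β: p=0.3200, H(N|M=β) = 1.3543
Weighted sum = 1.461 bits.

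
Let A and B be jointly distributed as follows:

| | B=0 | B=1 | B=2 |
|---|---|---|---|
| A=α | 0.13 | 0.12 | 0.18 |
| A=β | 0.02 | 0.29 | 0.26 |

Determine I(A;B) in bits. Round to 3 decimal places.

Marginals: p(A) = (0.4300, 0.5700), p(B) = (0.1500, 0.4100, 0.4400).
I(A;B) = Σ p(x,y)·log₂[p(x,y)/(p(x)p(y))].
  (α,0): 0.13·log₂(2.0155) = 0.1314
  (α,1): 0.12·log₂(0.6807) = -0.0666
  (α,2): 0.18·log₂(0.9514) = -0.0129
  (β,0): 0.02·log₂(0.2339) = -0.0419
  (β,1): 0.29·log₂(1.2409) = 0.0903
  (β,2): 0.26·log₂(1.0367) = 0.0135
Sum = 0.114 bits.

0.114 bits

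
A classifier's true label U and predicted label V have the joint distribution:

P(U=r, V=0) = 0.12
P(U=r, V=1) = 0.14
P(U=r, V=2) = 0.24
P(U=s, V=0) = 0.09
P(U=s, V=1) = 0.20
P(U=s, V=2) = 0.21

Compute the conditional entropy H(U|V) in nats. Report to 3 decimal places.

0.685 nats

Marginals: p(U) = (0.5000, 0.5000), p(V) = (0.2100, 0.3400, 0.4500).
H(U|V) = Σ p(V) · H(U|V=·).
  V=0: p=0.2100, H(U|V=0) = 0.6829
  V=1: p=0.3400, H(U|V=1) = 0.6775
  V=2: p=0.4500, H(U|V=2) = 0.6909
Weighted sum = 0.685 nats.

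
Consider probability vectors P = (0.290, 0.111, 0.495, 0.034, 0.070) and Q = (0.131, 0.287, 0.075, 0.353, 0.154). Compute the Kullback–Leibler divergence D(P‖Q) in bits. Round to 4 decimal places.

D(P‖Q) = Σ p·log₂(p/q).
  0.290·log₂(0.290/0.131) = 0.33248
  0.111·log₂(0.111/0.287) = -0.15212
  0.495·log₂(0.495/0.075) = 1.34762
  0.034·log₂(0.034/0.353) = -0.11479
  0.070·log₂(0.070/0.154) = -0.07963
D(P‖Q) = 1.3336 bits.

1.3336 bits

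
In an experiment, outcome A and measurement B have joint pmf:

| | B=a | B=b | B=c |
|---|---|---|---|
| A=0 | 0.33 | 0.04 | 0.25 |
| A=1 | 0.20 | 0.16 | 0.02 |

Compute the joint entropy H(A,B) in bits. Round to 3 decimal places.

H(A,B) = −Σ p(x,y)·log₂ p(x,y) over all 6 cells.
  cell (0,a): −0.33·log₂0.33 = 0.5278
  cell (0,b): −0.04·log₂0.04 = 0.1858
  cell (0,c): −0.25·log₂0.25 = 0.5000
  cell (1,a): −0.20·log₂0.20 = 0.4644
  cell (1,b): −0.16·log₂0.16 = 0.4230
  cell (1,c): −0.02·log₂0.02 = 0.1129
Sum = 2.214 bits.

2.214 bits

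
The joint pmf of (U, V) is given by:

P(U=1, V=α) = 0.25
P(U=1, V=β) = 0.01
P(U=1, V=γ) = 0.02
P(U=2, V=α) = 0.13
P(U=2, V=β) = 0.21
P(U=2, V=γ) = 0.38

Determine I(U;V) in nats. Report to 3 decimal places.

Marginals: p(U) = (0.2800, 0.7200), p(V) = (0.3800, 0.2200, 0.4000).
I(U;V) = Σ p(x,y)·ln[p(x,y)/(p(x)p(y))].
  (1,α): 0.25·ln(2.3496) = 0.2136
  (1,β): 0.01·ln(0.1623) = -0.0182
  (1,γ): 0.02·ln(0.1786) = -0.0345
  (2,α): 0.13·ln(0.4751) = -0.0967
  (2,β): 0.21·ln(1.3258) = 0.0592
  (2,γ): 0.38·ln(1.3194) = 0.1053
Sum = 0.229 nats.

0.229 nats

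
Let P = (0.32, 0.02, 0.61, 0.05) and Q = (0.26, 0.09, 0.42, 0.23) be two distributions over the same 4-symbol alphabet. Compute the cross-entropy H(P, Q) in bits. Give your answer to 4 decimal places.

1.5608 bits

H(P,Q) = −Σ p·log₂ q.
  −0.32·log₂(0.26) = 0.62189
  −0.02·log₂(0.09) = 0.06948
  −0.61·log₂(0.42) = 0.76344
  −0.05·log₂(0.23) = 0.10601
H(P,Q) = 1.5608 bits.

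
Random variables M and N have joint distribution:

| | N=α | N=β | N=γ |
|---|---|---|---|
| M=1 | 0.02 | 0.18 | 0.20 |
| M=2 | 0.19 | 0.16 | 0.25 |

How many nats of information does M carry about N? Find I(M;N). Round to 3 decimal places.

0.063 nats

Marginals: p(M) = (0.4000, 0.6000), p(N) = (0.2100, 0.3400, 0.4500).
I(M;N) = Σ p(x,y)·ln[p(x,y)/(p(x)p(y))].
  (1,α): 0.02·ln(0.2381) = -0.0287
  (1,β): 0.18·ln(1.3235) = 0.0505
  (1,γ): 0.20·ln(1.1111) = 0.0211
  (2,α): 0.19·ln(1.5079) = 0.0780
  (2,β): 0.16·ln(0.7843) = -0.0389
  (2,γ): 0.25·ln(0.9259) = -0.0192
Sum = 0.063 nats.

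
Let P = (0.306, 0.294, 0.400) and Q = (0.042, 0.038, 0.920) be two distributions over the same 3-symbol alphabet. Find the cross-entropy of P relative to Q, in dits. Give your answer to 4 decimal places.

0.8533 dits

H(P,Q) = −Σ p·log₁₀ q.
  −0.306·log₁₀(0.042) = 0.42129
  −0.294·log₁₀(0.038) = 0.41754
  −0.400·log₁₀(0.920) = 0.01448
H(P,Q) = 0.8533 dits.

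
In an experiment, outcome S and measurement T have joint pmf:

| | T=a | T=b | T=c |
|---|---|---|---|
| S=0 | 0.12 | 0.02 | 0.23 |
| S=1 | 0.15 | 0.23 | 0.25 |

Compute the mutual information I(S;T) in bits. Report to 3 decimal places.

0.103 bits

Marginals: p(S) = (0.3700, 0.6300), p(T) = (0.2700, 0.2500, 0.4800).
I(S;T) = H(S) + H(T) − H(S,T).
H(S) = 0.9507, H(T) = 1.5183, H(S,T) = 2.3658.
I(S;T) = 0.9507 + 1.5183 − 2.3658 = 0.103 bits.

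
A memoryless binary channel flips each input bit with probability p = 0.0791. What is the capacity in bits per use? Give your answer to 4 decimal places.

0.6010 bits

Binary symmetric channel: C = 1 − h₂(ε) where h₂ is the binary entropy function.
h₂(0.0791) = −0.0791·log₂0.0791 − 0.9209·log₂0.9209 = 0.3990.
C = 1 − 0.3990 = 0.6010 bits per channel use.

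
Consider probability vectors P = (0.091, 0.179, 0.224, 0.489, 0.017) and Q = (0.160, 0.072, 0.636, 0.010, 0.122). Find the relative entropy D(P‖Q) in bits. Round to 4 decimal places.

D(P‖Q) = Σ p·log₂(p/q).
  0.091·log₂(0.091/0.160) = -0.07409
  0.179·log₂(0.179/0.072) = 0.23519
  0.224·log₂(0.224/0.636) = -0.33724
  0.489·log₂(0.489/0.010) = 2.74415
  0.017·log₂(0.017/0.122) = -0.04834
D(P‖Q) = 2.5197 bits.

2.5197 bits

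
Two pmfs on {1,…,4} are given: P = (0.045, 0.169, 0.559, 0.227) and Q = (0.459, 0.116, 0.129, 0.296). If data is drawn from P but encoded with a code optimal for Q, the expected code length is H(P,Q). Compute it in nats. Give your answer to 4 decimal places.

1.8202 nats

H(P,Q) = −Σ p·ln q.
  −0.045·ln(0.459) = 0.03504
  −0.169·ln(0.116) = 0.36405
  −0.559·ln(0.129) = 1.14480
  −0.227·ln(0.296) = 0.27635
H(P,Q) = 1.8202 nats.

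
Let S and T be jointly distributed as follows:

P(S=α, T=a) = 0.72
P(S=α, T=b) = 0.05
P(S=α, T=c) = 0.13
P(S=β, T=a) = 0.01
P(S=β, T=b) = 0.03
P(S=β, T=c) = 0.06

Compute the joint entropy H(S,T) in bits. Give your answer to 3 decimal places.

1.402 bits

H(S,T) = −Σ p(x,y)·log₂ p(x,y) over all 6 cells.
  cell (α,a): −0.72·log₂0.72 = 0.3412
  cell (α,b): −0.05·log₂0.05 = 0.2161
  cell (α,c): −0.13·log₂0.13 = 0.3826
  cell (β,a): −0.01·log₂0.01 = 0.0664
  cell (β,b): −0.03·log₂0.03 = 0.1518
  cell (β,c): −0.06·log₂0.06 = 0.2435
Sum = 1.402 bits.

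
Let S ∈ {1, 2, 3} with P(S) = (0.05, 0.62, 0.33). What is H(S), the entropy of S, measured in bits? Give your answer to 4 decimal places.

H(S) = −Σ p·log₂ p.
  −(0.05)·log₂(0.05) = 0.21610
  −(0.62)·log₂(0.62) = 0.42759
  −(0.33)·log₂(0.33) = 0.52782
Sum: 0.21610 + 0.42759 + 0.52782 = 1.1715 bits.

1.1715 bits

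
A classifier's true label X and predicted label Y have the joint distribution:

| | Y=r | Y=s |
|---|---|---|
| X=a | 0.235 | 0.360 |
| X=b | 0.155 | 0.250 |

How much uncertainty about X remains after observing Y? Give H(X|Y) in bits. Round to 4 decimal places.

0.9737 bits

Marginals: p(X) = (0.5950, 0.4050), p(Y) = (0.3900, 0.6100).
H(X|Y) = Σ p(Y) · H(X|Y=·).
  Y=r: p=0.3900, H(X|Y=r) = 0.9694
  Y=s: p=0.6100, H(X|Y=s) = 0.9764
Weighted sum = 0.9737 bits.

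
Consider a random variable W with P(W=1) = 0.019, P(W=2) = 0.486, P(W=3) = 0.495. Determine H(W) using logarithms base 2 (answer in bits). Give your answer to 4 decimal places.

H(W) = −Σ p·log₂ p.
  −(0.019)·log₂(0.019) = 0.10864
  −(0.486)·log₂(0.486) = 0.50591
  −(0.495)·log₂(0.495) = 0.50218
Sum: 0.10864 + 0.50591 + 0.50218 = 1.1167 bits.

1.1167 bits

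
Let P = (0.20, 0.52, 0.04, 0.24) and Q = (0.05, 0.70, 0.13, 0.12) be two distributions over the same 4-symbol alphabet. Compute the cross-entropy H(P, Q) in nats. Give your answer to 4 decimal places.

1.3751 nats

H(P,Q) = −Σ p·ln q.
  −0.20·ln(0.05) = 0.59915
  −0.52·ln(0.70) = 0.18547
  −0.04·ln(0.13) = 0.08161
  −0.24·ln(0.12) = 0.50886
H(P,Q) = 1.3751 nats.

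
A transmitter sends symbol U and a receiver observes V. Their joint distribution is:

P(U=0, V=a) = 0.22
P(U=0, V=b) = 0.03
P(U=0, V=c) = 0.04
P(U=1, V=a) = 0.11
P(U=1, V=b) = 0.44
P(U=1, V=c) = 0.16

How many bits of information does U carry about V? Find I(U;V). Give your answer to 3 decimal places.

Marginals: p(U) = (0.2900, 0.7100), p(V) = (0.3300, 0.4700, 0.2000).
I(U;V) = H(U) + H(V) − H(U,V).
H(U) = 0.8687, H(V) = 1.5042, H(U,V) = 2.1125.
I(U;V) = 0.8687 + 1.5042 − 2.1125 = 0.260 bits.

0.260 bits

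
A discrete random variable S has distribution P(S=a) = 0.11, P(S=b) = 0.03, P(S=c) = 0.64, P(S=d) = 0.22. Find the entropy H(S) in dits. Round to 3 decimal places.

0.420 dits

H(S) = −Σ p·log₁₀ p.
  −(0.11)·log₁₀(0.11) = 0.1054
  −(0.03)·log₁₀(0.03) = 0.0457
  −(0.64)·log₁₀(0.64) = 0.1240
  −(0.22)·log₁₀(0.22) = 0.1447
Sum: 0.1054 + 0.0457 + 0.1240 + 0.1447 = 0.420 dits.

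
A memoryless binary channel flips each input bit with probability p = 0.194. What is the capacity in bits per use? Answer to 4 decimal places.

0.2902 bits

Binary symmetric channel: C = 1 − h₂(ε) where h₂ is the binary entropy function.
h₂(0.194) = −0.194·log₂0.194 − 0.806·log₂0.806 = 0.7098.
C = 1 − 0.7098 = 0.2902 bits per channel use.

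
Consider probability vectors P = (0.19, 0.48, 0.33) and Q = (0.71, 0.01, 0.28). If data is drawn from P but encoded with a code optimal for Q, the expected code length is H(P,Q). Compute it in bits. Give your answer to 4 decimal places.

3.8890 bits

H(P,Q) = −Σ p·log₂ q.
  −0.19·log₂(0.71) = 0.09388
  −0.48·log₂(0.01) = 3.18905
  −0.33·log₂(0.28) = 0.60605
H(P,Q) = 3.8890 bits.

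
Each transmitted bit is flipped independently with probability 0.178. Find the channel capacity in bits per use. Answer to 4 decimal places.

0.3243 bits

Binary symmetric channel: C = 1 − h₂(ε) where h₂ is the binary entropy function.
h₂(0.178) = −0.178·log₂0.178 − 0.822·log₂0.822 = 0.6757.
C = 1 − 0.6757 = 0.3243 bits per channel use.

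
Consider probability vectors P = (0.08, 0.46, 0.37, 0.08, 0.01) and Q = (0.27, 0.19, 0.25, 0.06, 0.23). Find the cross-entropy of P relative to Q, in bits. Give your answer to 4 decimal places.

H(P,Q) = −Σ p·log₂ q.
  −0.08·log₂(0.27) = 0.15112
  −0.46·log₂(0.19) = 1.10213
  −0.37·log₂(0.25) = 0.74000
  −0.08·log₂(0.06) = 0.32471
  −0.01·log₂(0.23) = 0.02120
H(P,Q) = 2.3392 bits.

2.3392 bits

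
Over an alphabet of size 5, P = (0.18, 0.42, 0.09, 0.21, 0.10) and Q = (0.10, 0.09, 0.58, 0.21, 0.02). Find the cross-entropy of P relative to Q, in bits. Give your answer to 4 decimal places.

H(P,Q) = −Σ p·log₂ q.
  −0.18·log₂(0.10) = 0.59795
  −0.42·log₂(0.09) = 1.45905
  −0.09·log₂(0.58) = 0.07073
  −0.21·log₂(0.21) = 0.47282
  −0.10·log₂(0.02) = 0.56439
H(P,Q) = 3.1649 bits.

3.1649 bits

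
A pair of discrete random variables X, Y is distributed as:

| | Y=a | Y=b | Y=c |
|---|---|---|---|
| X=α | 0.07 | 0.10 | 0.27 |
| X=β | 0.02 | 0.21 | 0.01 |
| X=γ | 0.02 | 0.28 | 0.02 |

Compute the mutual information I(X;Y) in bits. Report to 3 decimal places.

0.359 bits

Marginals: p(X) = (0.4400, 0.2400, 0.3200), p(Y) = (0.1100, 0.5900, 0.3000).
I(X;Y) = H(X) + H(Y) − H(X,Y).
H(X) = 1.5413, H(Y) = 1.3205, H(X,Y) = 2.5029.
I(X;Y) = 1.5413 + 1.3205 − 2.5029 = 0.359 bits.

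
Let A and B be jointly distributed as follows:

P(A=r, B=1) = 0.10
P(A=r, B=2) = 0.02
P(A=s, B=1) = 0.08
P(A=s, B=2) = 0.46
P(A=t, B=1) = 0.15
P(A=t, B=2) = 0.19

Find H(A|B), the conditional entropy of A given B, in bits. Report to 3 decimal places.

1.203 bits

Chain rule: H(A|B) = H(A,B) − H(B).
Marginals: p(A) = (0.1200, 0.5400, 0.3400), p(B) = (0.3300, 0.6700).
H(A,B) = 2.1177 bits; H(B) = 0.9149 bits.
H(A|B) = 2.1177 − 0.9149 = 1.203 bits.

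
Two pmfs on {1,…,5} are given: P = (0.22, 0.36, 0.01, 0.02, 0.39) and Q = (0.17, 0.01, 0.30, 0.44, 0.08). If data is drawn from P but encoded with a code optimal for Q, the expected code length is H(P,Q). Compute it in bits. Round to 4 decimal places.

H(P,Q) = −Σ p·log₂ q.
  −0.22·log₂(0.17) = 0.56241
  −0.36·log₂(0.01) = 2.39179
  −0.01·log₂(0.30) = 0.01737
  −0.02·log₂(0.44) = 0.02369
  −0.39·log₂(0.08) = 1.42110
H(P,Q) = 4.4164 bits.

4.4164 bits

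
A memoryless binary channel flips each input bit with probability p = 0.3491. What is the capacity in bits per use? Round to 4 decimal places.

Binary symmetric channel: C = 1 − h₂(ε) where h₂ is the binary entropy function.
h₂(0.3491) = −0.3491·log₂0.3491 − 0.6509·log₂0.6509 = 0.9333.
C = 1 − 0.9333 = 0.0667 bits per channel use.

0.0667 bits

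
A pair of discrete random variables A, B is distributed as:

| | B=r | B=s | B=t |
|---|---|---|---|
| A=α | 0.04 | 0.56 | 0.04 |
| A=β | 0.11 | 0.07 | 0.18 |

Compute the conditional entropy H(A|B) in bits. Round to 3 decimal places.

Chain rule: H(A|B) = H(A,B) − H(B).
Marginals: p(A) = (0.6400, 0.3600), p(B) = (0.1500, 0.6300, 0.2200).
H(A,B) = 1.9041 bits; H(B) = 1.3111 bits.
H(A|B) = 1.9041 − 1.3111 = 0.593 bits.

0.593 bits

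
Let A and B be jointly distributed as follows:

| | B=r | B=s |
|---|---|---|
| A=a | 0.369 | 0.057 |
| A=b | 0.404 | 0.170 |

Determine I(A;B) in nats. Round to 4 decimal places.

Marginals: p(A) = (0.4260, 0.5740), p(B) = (0.7730, 0.2270).
I(A;B) = Σ p(x,y)·ln[p(x,y)/(p(x)p(y))].
  (a,r): 0.369·ln(1.1206) = 0.04200
  (a,s): 0.057·ln(0.5894) = -0.03013
  (b,r): 0.404·ln(0.9105) = -0.03787
  (b,s): 0.170·ln(1.3047) = 0.04522
Sum = 0.0192 nats.

0.0192 nats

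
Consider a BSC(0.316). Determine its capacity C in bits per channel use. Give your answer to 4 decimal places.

Binary symmetric channel: C = 1 − h₂(ε) where h₂ is the binary entropy function.
h₂(0.316) = −0.316·log₂0.316 − 0.684·log₂0.684 = 0.9000.
C = 1 − 0.9000 = 0.1000 bits per channel use.

0.1000 bits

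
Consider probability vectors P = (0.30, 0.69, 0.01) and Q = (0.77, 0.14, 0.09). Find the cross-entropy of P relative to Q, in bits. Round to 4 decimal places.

H(P,Q) = −Σ p·log₂ q.
  −0.30·log₂(0.77) = 0.11312
  −0.69·log₂(0.14) = 1.95719
  −0.01·log₂(0.09) = 0.03474
H(P,Q) = 2.1050 bits.

2.1050 bits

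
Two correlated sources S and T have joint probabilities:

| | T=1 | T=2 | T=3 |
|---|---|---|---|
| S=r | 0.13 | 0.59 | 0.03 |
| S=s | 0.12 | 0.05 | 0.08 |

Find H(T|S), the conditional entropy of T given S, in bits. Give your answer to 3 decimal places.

Marginals: p(S) = (0.7500, 0.2500), p(T) = (0.2500, 0.6400, 0.1100).
H(T|S) = Σ p(S) · H(T|S=·).
  S=r: p=0.7500, H(T|S=r) = 0.8963
  S=s: p=0.2500, H(T|S=s) = 1.4987
Weighted sum = 1.047 bits.

1.047 bits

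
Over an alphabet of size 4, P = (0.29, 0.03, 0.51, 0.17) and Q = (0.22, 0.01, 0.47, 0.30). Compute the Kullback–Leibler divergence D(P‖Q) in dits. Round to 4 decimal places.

D(P‖Q) = Σ p·log₁₀(p/q).
  0.29·log₁₀(0.29/0.22) = 0.03479
  0.03·log₁₀(0.03/0.01) = 0.01431
  0.51·log₁₀(0.51/0.47) = 0.01809
  0.17·log₁₀(0.17/0.30) = -0.04193
D(P‖Q) = 0.0253 dits.

0.0253 dits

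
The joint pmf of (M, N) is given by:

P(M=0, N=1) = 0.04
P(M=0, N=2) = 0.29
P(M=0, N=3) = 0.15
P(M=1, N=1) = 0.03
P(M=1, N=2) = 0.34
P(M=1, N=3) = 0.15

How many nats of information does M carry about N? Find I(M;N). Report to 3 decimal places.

0.002 nats

Marginals: p(M) = (0.4800, 0.5200), p(N) = (0.0700, 0.6300, 0.3000).
I(M;N) = H(M) + H(N) − H(M,N).
H(M) = 0.6923, H(N) = 0.8384, H(M,N) = 1.5289.
I(M;N) = 0.6923 + 0.8384 − 1.5289 = 0.002 nats.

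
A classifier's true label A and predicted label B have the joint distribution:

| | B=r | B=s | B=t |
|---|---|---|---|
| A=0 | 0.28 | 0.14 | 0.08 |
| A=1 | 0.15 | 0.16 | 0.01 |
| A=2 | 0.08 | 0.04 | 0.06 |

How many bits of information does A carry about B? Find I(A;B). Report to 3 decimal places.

0.083 bits

Marginals: p(A) = (0.5000, 0.3200, 0.1800), p(B) = (0.5100, 0.3400, 0.1500).
I(A;B) = Σ p(x,y)·log₂[p(x,y)/(p(x)p(y))].
  (0,r): 0.28·log₂(1.0980) = 0.0378
  (0,s): 0.14·log₂(0.8235) = -0.0392
  (0,t): 0.08·log₂(1.0667) = 0.0074
  (1,r): 0.15·log₂(0.9191) = -0.0183
  (1,s): 0.16·log₂(1.4706) = 0.0890
  (1,t): 0.01·log₂(0.2083) = -0.0226
  (2,r): 0.08·log₂(0.8715) = -0.0159
  (2,s): 0.04·log₂(0.6536) = -0.0245
  (2,t): 0.06·log₂(2.2222) = 0.0691
Sum = 0.083 bits.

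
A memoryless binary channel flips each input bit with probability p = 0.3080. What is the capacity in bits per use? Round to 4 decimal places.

0.1091 bits

Binary symmetric channel: C = 1 − h₂(ε) where h₂ is the binary entropy function.
h₂(0.3080) = −0.3080·log₂0.3080 − 0.6920·log₂0.6920 = 0.8909.
C = 1 − 0.8909 = 0.1091 bits per channel use.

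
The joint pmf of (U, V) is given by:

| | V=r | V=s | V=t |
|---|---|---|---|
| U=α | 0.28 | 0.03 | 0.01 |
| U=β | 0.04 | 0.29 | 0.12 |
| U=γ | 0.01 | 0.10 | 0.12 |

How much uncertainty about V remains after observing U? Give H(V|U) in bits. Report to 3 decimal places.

Marginals: p(U) = (0.3200, 0.4500, 0.2300), p(V) = (0.3300, 0.4200, 0.2500).
H(V|U) = Σ p(U) · H(V|U=·).
  U=α: p=0.3200, H(V|U=α) = 0.6450
  U=β: p=0.4500, H(V|U=β) = 1.2274
  U=γ: p=0.2300, H(V|U=γ) = 1.2088
Weighted sum = 1.037 bits.

1.037 bits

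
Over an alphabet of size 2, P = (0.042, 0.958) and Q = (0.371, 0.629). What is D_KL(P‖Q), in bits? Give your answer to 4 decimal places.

D(P‖Q) = Σ p·log₂(p/q).
  0.042·log₂(0.042/0.371) = -0.13200
  0.958·log₂(0.958/0.629) = 0.58147
D(P‖Q) = 0.4495 bits.

0.4495 bits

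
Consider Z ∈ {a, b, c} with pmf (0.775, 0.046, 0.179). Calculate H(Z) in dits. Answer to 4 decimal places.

0.2810 dits

H(Z) = −Σ p·log₁₀ p.
  −(0.775)·log₁₀(0.775) = 0.08579
  −(0.046)·log₁₀(0.046) = 0.06151
  −(0.179)·log₁₀(0.179) = 0.13374
Sum: 0.08579 + 0.06151 + 0.13374 = 0.2810 dits.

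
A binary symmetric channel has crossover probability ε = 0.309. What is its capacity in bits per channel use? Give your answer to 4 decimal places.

Binary symmetric channel: C = 1 − h₂(ε) where h₂ is the binary entropy function.
h₂(0.309) = −0.309·log₂0.309 − 0.691·log₂0.691 = 0.8920.
C = 1 − 0.8920 = 0.1080 bits per channel use.

0.1080 bits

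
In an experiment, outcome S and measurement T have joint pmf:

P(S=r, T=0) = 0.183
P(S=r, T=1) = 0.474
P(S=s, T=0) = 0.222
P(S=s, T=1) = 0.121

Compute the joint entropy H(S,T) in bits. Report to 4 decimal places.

H(S,T) = −Σ p(x,y)·log₂ p(x,y) over all 4 cells.
  cell (r,0): −0.183·log₂0.183 = 0.44837
  cell (r,1): −0.474·log₂0.474 = 0.51052
  cell (s,0): −0.222·log₂0.222 = 0.48204
  cell (s,1): −0.121·log₂0.121 = 0.36868
Sum = 1.8096 bits.

1.8096 bits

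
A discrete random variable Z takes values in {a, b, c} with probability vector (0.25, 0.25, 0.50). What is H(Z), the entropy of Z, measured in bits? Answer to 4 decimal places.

H(Z) = −Σ p·log₂ p.
  −(0.25)·log₂(0.25) = 0.50000
  −(0.25)·log₂(0.25) = 0.50000
  −(0.50)·log₂(0.50) = 0.50000
Sum: 0.50000 + 0.50000 + 0.50000 = 1.5000 bits.

1.5000 bits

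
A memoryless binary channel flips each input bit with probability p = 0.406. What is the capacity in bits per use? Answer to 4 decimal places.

Binary symmetric channel: C = 1 − h₂(ε) where h₂ is the binary entropy function.
h₂(0.406) = −0.406·log₂0.406 − 0.594·log₂0.594 = 0.9744.
C = 1 − 0.9744 = 0.0256 bits per channel use.

0.0256 bits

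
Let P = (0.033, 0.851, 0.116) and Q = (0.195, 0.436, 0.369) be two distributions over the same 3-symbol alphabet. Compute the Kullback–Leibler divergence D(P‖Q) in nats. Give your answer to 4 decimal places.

0.3763 nats

D(P‖Q) = Σ p·ln(p/q).
  0.033·ln(0.033/0.195) = -0.05862
  0.851·ln(0.851/0.436) = 0.56912
  0.116·ln(0.116/0.369) = -0.13424
D(P‖Q) = 0.3763 nats.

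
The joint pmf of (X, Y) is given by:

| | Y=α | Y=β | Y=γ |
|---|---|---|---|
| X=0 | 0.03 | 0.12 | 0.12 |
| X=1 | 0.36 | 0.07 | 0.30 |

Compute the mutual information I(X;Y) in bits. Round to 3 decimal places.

0.146 bits

Marginals: p(X) = (0.2700, 0.7300), p(Y) = (0.3900, 0.1900, 0.4200).
I(X;Y) = Σ p(x,y)·log₂[p(x,y)/(p(x)p(y))].
  (0,α): 0.03·log₂(0.2849) = -0.0543
  (0,β): 0.12·log₂(2.3392) = 0.1471
  (0,γ): 0.12·log₂(1.0582) = 0.0098
  (1,α): 0.36·log₂(1.2645) = 0.1219
  (1,β): 0.07·log₂(0.5047) = -0.0691
  (1,γ): 0.30·log₂(0.9785) = -0.0094
Sum = 0.146 bits.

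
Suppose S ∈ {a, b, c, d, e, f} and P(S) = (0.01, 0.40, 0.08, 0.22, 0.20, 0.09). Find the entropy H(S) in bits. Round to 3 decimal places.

2.144 bits

H(S) = −Σ p·log₂ p.
  −(0.01)·log₂(0.01) = 0.0664
  −(0.40)·log₂(0.40) = 0.5288
  −(0.08)·log₂(0.08) = 0.2915
  −(0.22)·log₂(0.22) = 0.4806
  −(0.20)·log₂(0.20) = 0.4644
  −(0.09)·log₂(0.09) = 0.3127
Sum: 0.0664 + 0.5288 + 0.2915 + 0.4806 + 0.4644 + 0.3127 = 2.144 bits.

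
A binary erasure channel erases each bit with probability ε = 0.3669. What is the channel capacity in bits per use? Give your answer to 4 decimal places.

0.6331 bits

Binary erasure channel: capacity C = 1 − ε.
C = 1 − 0.3669 = 0.6331 bits per channel use.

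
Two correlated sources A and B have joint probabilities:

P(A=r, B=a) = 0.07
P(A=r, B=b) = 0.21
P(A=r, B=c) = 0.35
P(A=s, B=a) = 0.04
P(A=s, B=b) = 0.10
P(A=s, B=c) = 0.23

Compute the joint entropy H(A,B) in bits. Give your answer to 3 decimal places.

2.277 bits

H(A,B) = −Σ p(x,y)·log₂ p(x,y) over all 6 cells.
  cell (r,a): −0.07·log₂0.07 = 0.2686
  cell (r,b): −0.21·log₂0.21 = 0.4728
  cell (r,c): −0.35·log₂0.35 = 0.5301
  cell (s,a): −0.04·log₂0.04 = 0.1858
  cell (s,b): −0.10·log₂0.10 = 0.3322
  cell (s,c): −0.23·log₂0.23 = 0.4877
Sum = 2.277 bits.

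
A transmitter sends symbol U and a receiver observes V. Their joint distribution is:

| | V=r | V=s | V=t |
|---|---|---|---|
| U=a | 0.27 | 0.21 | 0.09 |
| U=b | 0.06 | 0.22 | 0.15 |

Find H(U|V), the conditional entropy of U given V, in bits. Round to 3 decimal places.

0.885 bits

Chain rule: H(U|V) = H(U,V) − H(V).
Marginals: p(U) = (0.5700, 0.4300), p(V) = (0.3300, 0.4300, 0.2400).
H(U,V) = 2.4302 bits; H(V) = 1.5455 bits.
H(U|V) = 2.4302 − 1.5455 = 0.885 bits.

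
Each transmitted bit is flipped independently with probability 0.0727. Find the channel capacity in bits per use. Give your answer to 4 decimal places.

0.6241 bits

Binary symmetric channel: C = 1 − h₂(ε) where h₂ is the binary entropy function.
h₂(0.0727) = −0.0727·log₂0.0727 − 0.9273·log₂0.9273 = 0.3759.
C = 1 − 0.3759 = 0.6241 bits per channel use.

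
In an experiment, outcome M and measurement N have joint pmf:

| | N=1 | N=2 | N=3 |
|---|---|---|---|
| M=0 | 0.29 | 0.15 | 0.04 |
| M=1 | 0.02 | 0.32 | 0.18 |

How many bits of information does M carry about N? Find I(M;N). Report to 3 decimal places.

0.317 bits

Marginals: p(M) = (0.4800, 0.5200), p(N) = (0.3100, 0.4700, 0.2200).
I(M;N) = Σ p(x,y)·log₂[p(x,y)/(p(x)p(y))].
  (0,1): 0.29·log₂(1.9489) = 0.2792
  (0,2): 0.15·log₂(0.6649) = -0.0883
  (0,3): 0.04·log₂(0.3788) = -0.0560
  (1,1): 0.02·log₂(0.1241) = -0.0602
  (1,2): 0.32·log₂(1.3093) = 0.1244
  (1,3): 0.18·log₂(1.5734) = 0.1177
Sum = 0.317 bits.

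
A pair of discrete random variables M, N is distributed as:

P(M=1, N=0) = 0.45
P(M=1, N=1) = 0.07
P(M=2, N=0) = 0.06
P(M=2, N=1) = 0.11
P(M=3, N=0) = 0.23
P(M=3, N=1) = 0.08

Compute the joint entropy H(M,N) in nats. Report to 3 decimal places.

H(M,N) = −Σ p(x,y)·ln p(x,y) over all 6 cells.
  cell (1,0): −0.45·ln0.45 = 0.3593
  cell (1,1): −0.07·ln0.07 = 0.1861
  cell (2,0): −0.06·ln0.06 = 0.1688
  cell (2,1): −0.11·ln0.11 = 0.2428
  cell (3,0): −0.23·ln0.23 = 0.3380
  cell (3,1): −0.08·ln0.08 = 0.2021
Sum = 1.497 nats.

1.497 nats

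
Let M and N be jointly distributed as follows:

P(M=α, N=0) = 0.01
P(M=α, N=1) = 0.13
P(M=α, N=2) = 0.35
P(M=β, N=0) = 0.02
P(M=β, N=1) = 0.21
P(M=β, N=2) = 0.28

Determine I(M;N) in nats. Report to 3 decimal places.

0.015 nats

Marginals: p(M) = (0.4900, 0.5100), p(N) = (0.0300, 0.3400, 0.6300).
I(M;N) = H(M) + H(N) − H(M,N).
H(M) = 0.6929, H(N) = 0.7631, H(M,N) = 1.4411.
I(M;N) = 0.6929 + 0.7631 − 1.4411 = 0.015 nats.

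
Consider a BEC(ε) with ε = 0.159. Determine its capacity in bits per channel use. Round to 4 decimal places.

0.8410 bits

Binary erasure channel: capacity C = 1 − ε.
C = 1 − 0.159 = 0.8410 bits per channel use.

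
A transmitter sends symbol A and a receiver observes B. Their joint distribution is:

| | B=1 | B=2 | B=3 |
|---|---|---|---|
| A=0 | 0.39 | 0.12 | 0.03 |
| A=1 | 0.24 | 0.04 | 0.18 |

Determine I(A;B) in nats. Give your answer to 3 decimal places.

Marginals: p(A) = (0.5400, 0.4600), p(B) = (0.6300, 0.1600, 0.2100).
I(A;B) = H(A) + H(B) − H(A,B).
H(A) = 0.6899, H(B) = 0.9120, H(A,B) = 1.5068.
I(A;B) = 0.6899 + 0.9120 − 1.5068 = 0.095 nats.

0.095 nats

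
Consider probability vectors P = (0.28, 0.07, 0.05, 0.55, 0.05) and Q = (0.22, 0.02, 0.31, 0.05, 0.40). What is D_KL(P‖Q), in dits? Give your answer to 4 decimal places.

D(P‖Q) = Σ p·log₁₀(p/q).
  0.28·log₁₀(0.28/0.22) = 0.02933
  0.07·log₁₀(0.07/0.02) = 0.03808
  0.05·log₁₀(0.05/0.31) = -0.03962
  0.55·log₁₀(0.55/0.05) = 0.57277
  0.05·log₁₀(0.05/0.40) = -0.04515
D(P‖Q) = 0.5554 dits.

0.5554 dits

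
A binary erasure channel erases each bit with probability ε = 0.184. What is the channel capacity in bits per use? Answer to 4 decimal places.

Binary erasure channel: capacity C = 1 − ε.
C = 1 − 0.184 = 0.8160 bits per channel use.

0.8160 bits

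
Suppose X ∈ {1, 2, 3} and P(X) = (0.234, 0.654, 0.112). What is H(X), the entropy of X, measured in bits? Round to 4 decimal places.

1.2447 bits

H(X) = −Σ p·log₂ p.
  −(0.234)·log₂(0.234) = 0.49033
  −(0.654)·log₂(0.654) = 0.40066
  −(0.112)·log₂(0.112) = 0.35374
Sum: 0.49033 + 0.40066 + 0.35374 = 1.2447 bits.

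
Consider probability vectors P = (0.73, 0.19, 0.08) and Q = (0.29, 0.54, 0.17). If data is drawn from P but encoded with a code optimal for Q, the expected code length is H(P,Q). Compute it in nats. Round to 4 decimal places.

H(P,Q) = −Σ p·ln q.
  −0.73·ln(0.29) = 0.90365
  −0.19·ln(0.54) = 0.11708
  −0.08·ln(0.17) = 0.14176
H(P,Q) = 1.1625 nats.

1.1625 nats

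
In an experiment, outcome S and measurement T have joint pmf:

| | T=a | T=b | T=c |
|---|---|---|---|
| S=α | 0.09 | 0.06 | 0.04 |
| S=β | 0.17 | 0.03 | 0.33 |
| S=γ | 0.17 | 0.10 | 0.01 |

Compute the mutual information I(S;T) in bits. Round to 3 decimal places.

Marginals: p(S) = (0.1900, 0.5300, 0.2800), p(T) = (0.4300, 0.1900, 0.3800).
I(S;T) = Σ p(x,y)·log₂[p(x,y)/(p(x)p(y))].
  (α,a): 0.09·log₂(1.1016) = 0.0126
  (α,b): 0.06·log₂(1.6620) = 0.0440
  (α,c): 0.04·log₂(0.5540) = -0.0341
  (β,a): 0.17·log₂(0.7459) = -0.0719
  (β,b): 0.03·log₂(0.2979) = -0.0524
  (β,c): 0.33·log₂(1.6385) = 0.2351
  (γ,a): 0.17·log₂(1.4120) = 0.0846
  (γ,b): 0.10·log₂(1.8797) = 0.0911
  (γ,c): 0.01·log₂(0.0940) = -0.0341
Sum = 0.275 bits.

0.275 bits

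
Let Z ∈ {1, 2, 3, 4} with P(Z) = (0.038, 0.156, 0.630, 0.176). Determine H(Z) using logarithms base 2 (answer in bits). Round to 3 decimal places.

1.458 bits

H(Z) = −Σ p·log₂ p.
  −(0.038)·log₂(0.038) = 0.1793
  −(0.156)·log₂(0.156) = 0.4181
  −(0.630)·log₂(0.630) = 0.4199
  −(0.176)·log₂(0.176) = 0.4411
Sum: 0.1793 + 0.4181 + 0.4199 + 0.4411 = 1.458 bits.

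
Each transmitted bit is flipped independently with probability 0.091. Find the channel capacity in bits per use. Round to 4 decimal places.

0.5602 bits

Binary symmetric channel: C = 1 − h₂(ε) where h₂ is the binary entropy function.
h₂(0.091) = −0.091·log₂0.091 − 0.909·log₂0.909 = 0.4398.
C = 1 − 0.4398 = 0.5602 bits per channel use.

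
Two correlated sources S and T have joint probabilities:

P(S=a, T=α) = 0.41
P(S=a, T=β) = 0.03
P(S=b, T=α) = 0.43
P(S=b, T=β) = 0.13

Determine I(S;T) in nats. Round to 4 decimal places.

Marginals: p(S) = (0.4400, 0.5600), p(T) = (0.8400, 0.1600).
I(S;T) = H(S) + H(T) − H(S,T).
H(S) = 0.6859, H(T) = 0.4397, H(S,T) = 1.0989.
I(S;T) = 0.6859 + 0.4397 − 1.0989 = 0.0267 nats.

0.0267 nats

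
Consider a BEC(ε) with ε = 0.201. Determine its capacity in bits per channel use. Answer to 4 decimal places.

0.7990 bits

Binary erasure channel: capacity C = 1 − ε.
C = 1 − 0.201 = 0.7990 bits per channel use.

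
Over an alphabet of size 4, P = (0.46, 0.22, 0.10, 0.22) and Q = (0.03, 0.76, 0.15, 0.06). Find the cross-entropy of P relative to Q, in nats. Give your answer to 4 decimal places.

2.4821 nats

H(P,Q) = −Σ p·ln q.
  −0.46·ln(0.03) = 1.61302
  −0.22·ln(0.76) = 0.06038
  −0.10·ln(0.15) = 0.18971
  −0.22·ln(0.06) = 0.61895
H(P,Q) = 2.4821 nats.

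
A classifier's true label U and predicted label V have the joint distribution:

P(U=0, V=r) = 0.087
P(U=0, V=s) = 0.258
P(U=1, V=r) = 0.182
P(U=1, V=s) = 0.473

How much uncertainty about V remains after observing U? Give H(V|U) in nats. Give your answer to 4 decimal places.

0.5819 nats

Marginals: p(U) = (0.3450, 0.6550), p(V) = (0.2690, 0.7310).
H(V|U) = Σ p(U) · H(V|U=·).
  U=0: p=0.3450, H(V|U=0) = 0.5647
  U=1: p=0.6550, H(V|U=1) = 0.5909
Weighted sum = 0.5819 nats.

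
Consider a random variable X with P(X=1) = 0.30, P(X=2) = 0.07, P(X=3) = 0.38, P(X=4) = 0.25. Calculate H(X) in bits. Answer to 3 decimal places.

1.820 bits

H(X) = −Σ p·log₂ p.
  −(0.30)·log₂(0.30) = 0.5211
  −(0.07)·log₂(0.07) = 0.2686
  −(0.38)·log₂(0.38) = 0.5305
  −(0.25)·log₂(0.25) = 0.5000
Sum: 0.5211 + 0.2686 + 0.5305 + 0.5000 = 1.820 bits.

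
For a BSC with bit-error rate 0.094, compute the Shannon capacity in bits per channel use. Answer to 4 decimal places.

Binary symmetric channel: C = 1 − h₂(ε) where h₂ is the binary entropy function.
h₂(0.094) = −0.094·log₂0.094 − 0.906·log₂0.906 = 0.4497.
C = 1 − 0.4497 = 0.5503 bits per channel use.

0.5503 bits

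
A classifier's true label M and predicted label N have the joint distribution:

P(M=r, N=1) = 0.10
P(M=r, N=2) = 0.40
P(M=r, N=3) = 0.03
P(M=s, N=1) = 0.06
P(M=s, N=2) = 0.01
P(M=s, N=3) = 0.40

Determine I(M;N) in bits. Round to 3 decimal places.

0.620 bits

Marginals: p(M) = (0.5300, 0.4700), p(N) = (0.1600, 0.4100, 0.4300).
I(M;N) = H(M) + H(N) − H(M,N).
H(M) = 0.9974, H(N) = 1.4740, H(M,N) = 1.8515.
I(M;N) = 0.9974 + 1.4740 − 1.8515 = 0.620 bits.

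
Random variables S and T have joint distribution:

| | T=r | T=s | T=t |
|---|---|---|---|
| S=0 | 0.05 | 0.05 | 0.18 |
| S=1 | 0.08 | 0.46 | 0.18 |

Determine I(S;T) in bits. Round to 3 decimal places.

Marginals: p(S) = (0.2800, 0.7200), p(T) = (0.1300, 0.5100, 0.3600).
I(S;T) = H(S) + H(T) − H(S,T).
H(S) = 0.8555, H(T) = 1.4087, H(S,T) = 2.1297.
I(S;T) = 0.8555 + 1.4087 − 2.1297 = 0.134 bits.

0.134 bits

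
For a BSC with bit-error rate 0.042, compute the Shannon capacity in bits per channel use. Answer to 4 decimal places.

Binary symmetric channel: C = 1 − h₂(ε) where h₂ is the binary entropy function.
h₂(0.042) = −0.042·log₂0.042 − 0.958·log₂0.958 = 0.2514.
C = 1 − 0.2514 = 0.7486 bits per channel use.

0.7486 bits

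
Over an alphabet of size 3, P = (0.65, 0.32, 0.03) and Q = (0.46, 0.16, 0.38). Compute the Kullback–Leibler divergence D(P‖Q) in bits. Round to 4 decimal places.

0.5343 bits

D(P‖Q) = Σ p·log₂(p/q).
  0.65·log₂(0.65/0.46) = 0.32422
  0.32·log₂(0.32/0.16) = 0.32000
  0.03·log₂(0.03/0.38) = -0.10989
D(P‖Q) = 0.5343 bits.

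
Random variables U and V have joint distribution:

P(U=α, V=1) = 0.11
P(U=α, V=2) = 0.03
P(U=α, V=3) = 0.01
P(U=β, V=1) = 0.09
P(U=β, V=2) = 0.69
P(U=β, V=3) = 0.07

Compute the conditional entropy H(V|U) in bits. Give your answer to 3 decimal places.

Marginals: p(U) = (0.1500, 0.8500), p(V) = (0.2000, 0.7200, 0.0800).
H(V|U) = Σ p(U) · H(V|U=·).
  U=α: p=0.1500, H(V|U=α) = 1.0530
  U=β: p=0.8500, H(V|U=β) = 0.8839
Weighted sum = 0.909 bits.

0.909 bits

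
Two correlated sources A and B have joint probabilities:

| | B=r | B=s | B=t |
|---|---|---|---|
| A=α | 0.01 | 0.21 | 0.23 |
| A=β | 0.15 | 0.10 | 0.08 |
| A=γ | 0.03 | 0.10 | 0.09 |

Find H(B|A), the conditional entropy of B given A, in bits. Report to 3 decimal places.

Chain rule: H(B|A) = H(A,B) − H(A).
Marginals: p(A) = (0.4500, 0.3300, 0.2200), p(B) = (0.1900, 0.4100, 0.4000).
H(A,B) = 2.8578 bits; H(A) = 1.5268 bits.
H(B|A) = 2.8578 − 1.5268 = 1.331 bits.

1.331 bits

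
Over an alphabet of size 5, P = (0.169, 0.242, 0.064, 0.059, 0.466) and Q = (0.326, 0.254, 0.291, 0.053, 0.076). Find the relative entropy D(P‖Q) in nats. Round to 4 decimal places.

D(P‖Q) = Σ p·ln(p/q).
  0.169·ln(0.169/0.326) = -0.11103
  0.242·ln(0.242/0.254) = -0.01171
  0.064·ln(0.064/0.291) = -0.09692
  0.059·ln(0.059/0.053) = 0.00633
  0.466·ln(0.466/0.076) = 0.84507
D(P‖Q) = 0.6317 nats.

0.6317 nats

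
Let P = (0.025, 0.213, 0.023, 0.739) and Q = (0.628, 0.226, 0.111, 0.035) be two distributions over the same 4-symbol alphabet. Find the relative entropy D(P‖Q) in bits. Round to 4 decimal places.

D(P‖Q) = Σ p·log₂(p/q).
  0.025·log₂(0.025/0.628) = -0.11627
  0.213·log₂(0.213/0.226) = -0.01820
  0.023·log₂(0.023/0.111) = -0.05223
  0.739·log₂(0.739/0.035) = 3.25171
D(P‖Q) = 3.0650 bits.

3.0650 bits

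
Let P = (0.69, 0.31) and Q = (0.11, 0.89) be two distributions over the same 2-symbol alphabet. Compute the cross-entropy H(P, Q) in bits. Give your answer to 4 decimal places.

H(P,Q) = −Σ p·log₂ q.
  −0.69·log₂(0.11) = 2.19725
  −0.31·log₂(0.89) = 0.05212
H(P,Q) = 2.2494 bits.

2.2494 bits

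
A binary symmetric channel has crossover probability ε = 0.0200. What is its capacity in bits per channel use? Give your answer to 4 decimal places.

Binary symmetric channel: C = 1 − h₂(ε) where h₂ is the binary entropy function.
h₂(0.0200) = −0.0200·log₂0.0200 − 0.9800·log₂0.9800 = 0.1414.
C = 1 − 0.1414 = 0.8586 bits per channel use.

0.8586 bits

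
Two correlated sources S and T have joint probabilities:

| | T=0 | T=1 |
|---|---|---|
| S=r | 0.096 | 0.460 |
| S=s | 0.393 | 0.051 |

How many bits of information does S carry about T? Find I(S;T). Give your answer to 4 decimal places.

0.4022 bits

Marginals: p(S) = (0.5560, 0.4440), p(T) = (0.4890, 0.5110).
I(S;T) = H(S) + H(T) − H(S,T).
H(S) = 0.9909, H(T) = 0.9997, H(S,T) = 1.5884.
I(S;T) = 0.9909 + 0.9997 − 1.5884 = 0.4022 bits.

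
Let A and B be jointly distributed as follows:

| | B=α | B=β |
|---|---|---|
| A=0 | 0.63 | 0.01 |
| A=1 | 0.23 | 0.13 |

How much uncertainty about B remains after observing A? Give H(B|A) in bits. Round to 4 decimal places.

Chain rule: H(B|A) = H(A,B) − H(A).
Marginals: p(A) = (0.6400, 0.3600), p(B) = (0.8600, 0.1400).
H(A,B) = 1.3567 bits; H(A) = 0.9427 bits.
H(B|A) = 1.3567 − 0.9427 = 0.4140 bits.

0.4140 bits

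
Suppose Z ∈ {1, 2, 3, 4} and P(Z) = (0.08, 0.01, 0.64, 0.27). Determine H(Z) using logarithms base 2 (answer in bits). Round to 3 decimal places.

1.280 bits

H(Z) = −Σ p·log₂ p.
  −(0.08)·log₂(0.08) = 0.2915
  −(0.01)·log₂(0.01) = 0.0664
  −(0.64)·log₂(0.64) = 0.4121
  −(0.27)·log₂(0.27) = 0.5100
Sum: 0.2915 + 0.0664 + 0.4121 + 0.5100 = 1.280 bits.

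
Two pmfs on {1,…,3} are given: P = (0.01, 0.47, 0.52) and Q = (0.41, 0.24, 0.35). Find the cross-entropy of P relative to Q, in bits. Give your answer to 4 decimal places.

1.7681 bits

H(P,Q) = −Σ p·log₂ q.
  −0.01·log₂(0.41) = 0.01286
  −0.47·log₂(0.24) = 0.96768
  −0.52·log₂(0.35) = 0.78758
H(P,Q) = 1.7681 bits.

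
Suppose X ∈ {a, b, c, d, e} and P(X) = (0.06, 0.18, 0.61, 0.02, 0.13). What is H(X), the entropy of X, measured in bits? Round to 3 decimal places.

1.619 bits

H(X) = −Σ p·log₂ p.
  −(0.06)·log₂(0.06) = 0.2435
  −(0.18)·log₂(0.18) = 0.4453
  −(0.61)·log₂(0.61) = 0.4350
  −(0.02)·log₂(0.02) = 0.1129
  −(0.13)·log₂(0.13) = 0.3826
Sum: 0.2435 + 0.4453 + 0.4350 + 0.1129 + 0.3826 = 1.619 bits.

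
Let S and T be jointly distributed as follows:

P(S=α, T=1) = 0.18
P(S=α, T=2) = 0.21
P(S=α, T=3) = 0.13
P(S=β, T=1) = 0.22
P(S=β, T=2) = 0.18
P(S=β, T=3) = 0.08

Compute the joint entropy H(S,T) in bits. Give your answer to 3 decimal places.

H(S,T) = −Σ p(x,y)·log₂ p(x,y) over all 6 cells.
  cell (α,1): −0.18·log₂0.18 = 0.4453
  cell (α,2): −0.21·log₂0.21 = 0.4728
  cell (α,3): −0.13·log₂0.13 = 0.3826
  cell (β,1): −0.22·log₂0.22 = 0.4806
  cell (β,2): −0.18·log₂0.18 = 0.4453
  cell (β,3): −0.08·log₂0.08 = 0.2915
Sum = 2.518 bits.

2.518 bits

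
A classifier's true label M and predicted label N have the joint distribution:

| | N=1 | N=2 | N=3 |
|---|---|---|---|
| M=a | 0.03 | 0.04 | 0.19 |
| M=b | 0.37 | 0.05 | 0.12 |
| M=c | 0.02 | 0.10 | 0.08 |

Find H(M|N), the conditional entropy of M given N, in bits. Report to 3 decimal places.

1.133 bits

Chain rule: H(M|N) = H(M,N) − H(N).
Marginals: p(M) = (0.2600, 0.5400, 0.2000), p(N) = (0.4200, 0.1900, 0.3900).
H(M,N) = 2.6432 bits; H(N) = 1.5107 bits.
H(M|N) = 2.6432 − 1.5107 = 1.133 bits.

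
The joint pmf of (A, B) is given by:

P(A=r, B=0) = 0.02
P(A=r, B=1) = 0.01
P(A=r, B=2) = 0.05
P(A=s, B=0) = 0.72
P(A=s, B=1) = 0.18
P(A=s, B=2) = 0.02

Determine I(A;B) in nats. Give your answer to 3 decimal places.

0.106 nats

Marginals: p(A) = (0.0800, 0.9200), p(B) = (0.7400, 0.1900, 0.0700).
I(A;B) = H(A) + H(B) − H(A,B).
H(A) = 0.2788, H(B) = 0.7245, H(A,B) = 0.8975.
I(A;B) = 0.2788 + 0.7245 − 0.8975 = 0.106 nats.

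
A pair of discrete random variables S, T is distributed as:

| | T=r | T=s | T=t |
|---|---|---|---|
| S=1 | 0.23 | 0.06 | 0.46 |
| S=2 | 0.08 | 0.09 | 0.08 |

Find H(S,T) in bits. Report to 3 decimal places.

2.142 bits

H(S,T) = −Σ p(x,y)·log₂ p(x,y) over all 6 cells.
  cell (1,r): −0.23·log₂0.23 = 0.4877
  cell (1,s): −0.06·log₂0.06 = 0.2435
  cell (1,t): −0.46·log₂0.46 = 0.5153
  cell (2,r): −0.08·log₂0.08 = 0.2915
  cell (2,s): −0.09·log₂0.09 = 0.3127
  cell (2,t): −0.08·log₂0.08 = 0.2915
Sum = 2.142 bits.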